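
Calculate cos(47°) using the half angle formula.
cos(47°) = √((1 + cos 94°)/2) = 0.682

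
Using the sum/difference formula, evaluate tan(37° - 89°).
tan(37° - 89°) = (tan 37° - tan 89°)/(1 + tan 37° tan 89°) = -1.28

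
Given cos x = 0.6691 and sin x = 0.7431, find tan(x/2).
tan(x/2) = sin x / (1 + cos x) = 0.4452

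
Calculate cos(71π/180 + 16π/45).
cos(71π/180 + 16π/45) = cos 71π/180 cos 16π/45 - sin 71π/180 sin 16π/45 = -√2/2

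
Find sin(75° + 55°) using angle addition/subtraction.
sin(75° + 55°) = sin 75° cos 55° + cos 75° sin 55° = 0.766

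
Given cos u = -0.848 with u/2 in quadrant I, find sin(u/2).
sin(u/2) = ±√((1 - cos u)/2); positive since u/2 ∈ QI, so sin(u/2) = 0.9612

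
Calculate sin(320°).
sin(320°) = -0.6428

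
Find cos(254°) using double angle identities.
cos(254°) = cos²127° - sin²127° = -0.2756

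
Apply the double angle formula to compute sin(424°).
sin(424°) = 2 sin 212° cos 212° = 0.8988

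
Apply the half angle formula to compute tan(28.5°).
tan(28.5°) = sin 57° / (1 + cos 57°) = 0.543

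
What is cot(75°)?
cot(75°) = 2-√3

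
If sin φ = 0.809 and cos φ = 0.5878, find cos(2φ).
cos(2φ) = cos²φ - sin²φ = -0.309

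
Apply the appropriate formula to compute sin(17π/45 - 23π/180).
sin(17π/45 - 23π/180) = sin 17π/45 cos 23π/180 - cos 17π/45 sin 23π/180 = √2/2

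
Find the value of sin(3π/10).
sin(3π/10) = 0.809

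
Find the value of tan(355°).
tan(355°) = -0.08749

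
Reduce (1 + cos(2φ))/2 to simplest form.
(1 + cos(2φ))/2 = cos²φ (using Power reduction)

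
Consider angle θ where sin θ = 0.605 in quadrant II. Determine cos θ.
cos θ = ±√(1 - sin²θ) = -0.7962 (negative in QII)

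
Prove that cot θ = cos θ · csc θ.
RHS = cos θ · (1/sin θ) = cos θ/sin θ = cot θ = LHS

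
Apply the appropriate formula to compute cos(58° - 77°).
cos(58° - 77°) = cos 58° cos 77° + sin 58° sin 77° = 0.9455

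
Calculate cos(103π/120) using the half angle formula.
cos(103π/120) = -√((1 + cos 103π/60)/2) = -0.9026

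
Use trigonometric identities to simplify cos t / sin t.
cos t / sin t = cot t (using Quotient identity)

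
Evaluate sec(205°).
sec(205°) = -1.103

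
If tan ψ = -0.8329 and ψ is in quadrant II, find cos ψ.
cos ψ = -0.7684 (using tan²ψ + 1 = sec²ψ)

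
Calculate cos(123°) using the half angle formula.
cos(123°) = -√((1 + cos 246°)/2) = -0.5446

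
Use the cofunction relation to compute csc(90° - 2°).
csc(90° - 2°) = sec(2°) = 1.001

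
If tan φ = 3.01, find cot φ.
cot φ = 1/tan φ = 0.3322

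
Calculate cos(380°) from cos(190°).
cos(380°) = 1 - 2sin²190° = 0.9397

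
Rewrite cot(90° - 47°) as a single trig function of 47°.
cot(90° - 47°) = tan(47°)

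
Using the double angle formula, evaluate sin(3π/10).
sin(3π/10) = 2 sin 3π/20 cos 3π/20 = 0.809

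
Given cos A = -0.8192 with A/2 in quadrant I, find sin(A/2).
sin(A/2) = ±√((1 - cos A)/2); positive since A/2 ∈ QI, so sin(A/2) = 0.9537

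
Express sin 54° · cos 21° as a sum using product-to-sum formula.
sin 54° cos 21° = (1/2)[sin(54°+21°) + sin(54°-21°)]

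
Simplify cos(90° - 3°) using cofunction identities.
cos(90° - 3°) = sin(3°)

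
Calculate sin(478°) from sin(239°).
sin(478°) = 2 sin 239° cos 239° = 0.8829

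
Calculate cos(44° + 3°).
cos(44° + 3°) = cos 44° cos 3° - sin 44° sin 3° = 0.682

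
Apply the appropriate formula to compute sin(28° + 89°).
sin(28° + 89°) = sin 28° cos 89° + cos 28° sin 89° = 0.891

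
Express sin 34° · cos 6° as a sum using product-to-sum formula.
sin 34° cos 6° = (1/2)[sin(34°+6°) + sin(34°-6°)]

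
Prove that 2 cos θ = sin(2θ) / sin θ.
RHS = 2 sin θ cos θ / sin θ = 2 cos θ = LHS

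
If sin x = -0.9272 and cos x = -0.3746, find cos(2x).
cos(2x) = cos²x - sin²x = -0.7194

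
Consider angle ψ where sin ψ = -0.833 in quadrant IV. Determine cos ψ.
cos ψ = √(1 - sin²ψ) = 0.5533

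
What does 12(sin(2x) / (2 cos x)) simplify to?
12(sin(2x) / (2 cos x)) = 12(sin x) (using Double angle)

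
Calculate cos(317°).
cos(317°) = 0.7314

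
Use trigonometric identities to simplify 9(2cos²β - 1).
9(2cos²β - 1) = 9(cos(2β)) (using Double angle)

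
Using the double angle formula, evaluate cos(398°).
cos(398°) = cos²199° - sin²199° = 0.788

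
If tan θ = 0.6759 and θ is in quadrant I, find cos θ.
cos θ = 0.8285 (using tan²θ + 1 = sec²θ)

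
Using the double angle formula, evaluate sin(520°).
sin(520°) = 2 sin 260° cos 260° = 0.342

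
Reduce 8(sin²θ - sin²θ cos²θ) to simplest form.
8(sin²θ - sin²θ cos²θ) = 8(sin⁴θ) (using Factoring)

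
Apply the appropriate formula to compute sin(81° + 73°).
sin(81° + 73°) = sin 81° cos 73° + cos 81° sin 73° = 0.4384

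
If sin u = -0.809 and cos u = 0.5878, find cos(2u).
cos(2u) = cos²u - sin²u = -0.309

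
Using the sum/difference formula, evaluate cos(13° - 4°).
cos(13° - 4°) = cos 13° cos 4° + sin 13° sin 4° = 0.9877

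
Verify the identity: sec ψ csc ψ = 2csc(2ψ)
RHS = 2/sin(2ψ) = 2/(2 sin ψ cos ψ) = 1/(sin ψ cos ψ) = (1/cos ψ)(1/sin ψ) = sec ψ csc ψ = LHS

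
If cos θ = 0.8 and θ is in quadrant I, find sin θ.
sin θ = 0.6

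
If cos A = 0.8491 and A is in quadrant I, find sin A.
sin A = 0.5282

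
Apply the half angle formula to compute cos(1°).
cos(1°) = √((1 + cos 2°)/2) = 0.9998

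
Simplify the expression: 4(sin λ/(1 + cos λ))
4(sin λ/(1 + cos λ)) = 4(tan(λ/2)) (using Half angle)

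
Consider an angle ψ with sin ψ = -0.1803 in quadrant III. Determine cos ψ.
cos ψ = ±√(1 - sin²ψ) = -0.9836 (negative in QIII)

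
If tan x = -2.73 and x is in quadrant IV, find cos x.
cos x = 0.344 (using tan²x + 1 = sec²x)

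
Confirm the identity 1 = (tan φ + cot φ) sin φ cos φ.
RHS = (sin φ/cos φ + cos φ/sin φ) sin φ cos φ = ((sin²φ + cos²φ)/(sin φ cos φ)) · sin φ cos φ = sin²φ + cos²φ = 1 = LHS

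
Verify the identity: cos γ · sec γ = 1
LHS = cos γ · (1/cos γ) = 1 = RHS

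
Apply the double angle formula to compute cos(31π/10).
cos(31π/10) = cos²31π/20 - sin²31π/20 = -0.9511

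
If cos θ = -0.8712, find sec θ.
sec θ = 1/cos θ = -1.148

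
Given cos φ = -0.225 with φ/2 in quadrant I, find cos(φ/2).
cos(φ/2) = ±√((1 + cos φ)/2); positive since φ/2 ∈ QI, so cos(φ/2) = 0.6225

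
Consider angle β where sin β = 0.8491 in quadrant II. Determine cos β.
cos β = ±√(1 - sin²β) = -0.5282 (negative in QII)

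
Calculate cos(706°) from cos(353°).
cos(706°) = 2cos²353° - 1 = 0.9703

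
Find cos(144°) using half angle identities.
cos(144°) = -√((1 + cos 288°)/2) = -0.809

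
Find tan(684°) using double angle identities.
tan(684°) = 2 tan 342° / (1 - tan²342°) = -0.7265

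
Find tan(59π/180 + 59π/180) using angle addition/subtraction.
tan(59π/180 + 59π/180) = (tan 59π/180 + tan 59π/180)/(1 - tan 59π/180 tan 59π/180) = -1.881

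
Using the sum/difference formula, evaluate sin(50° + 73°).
sin(50° + 73°) = sin 50° cos 73° + cos 50° sin 73° = 0.8387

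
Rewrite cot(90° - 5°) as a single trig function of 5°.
cot(90° - 5°) = tan(5°)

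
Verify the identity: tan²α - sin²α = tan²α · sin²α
LHS = sin²α/cos²α - sin²α = sin²α(1/cos²α - 1) = sin²α · (1 - cos²α)/cos²α = sin²α · sin²α/cos²α = sin²α · tan²α = RHS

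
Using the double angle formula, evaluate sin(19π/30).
sin(19π/30) = 2 sin 19π/60 cos 19π/60 = 0.9135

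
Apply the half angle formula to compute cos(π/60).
cos(π/60) = √((1 + cos π/30)/2) = 0.9986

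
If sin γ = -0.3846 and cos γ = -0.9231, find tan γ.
tan γ = sin γ / cos γ = 0.4166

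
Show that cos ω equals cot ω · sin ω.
RHS = (cos ω/sin ω) · sin ω = cos ω = LHS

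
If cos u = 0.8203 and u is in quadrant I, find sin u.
sin u = 0.5719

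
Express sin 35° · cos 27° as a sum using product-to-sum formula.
sin 35° cos 27° = (1/2)[sin(35°+27°) + sin(35°-27°)]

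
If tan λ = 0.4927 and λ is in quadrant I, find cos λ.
cos λ = 0.897 (using tan²λ + 1 = sec²λ)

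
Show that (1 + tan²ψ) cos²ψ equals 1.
LHS = sec²ψ · cos²ψ = (1/cos²ψ) · cos²ψ = 1 = RHS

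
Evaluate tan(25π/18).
tan(25π/18) = 2.747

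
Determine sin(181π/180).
sin(181π/180) = -0.01745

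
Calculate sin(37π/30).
sin(37π/30) = -0.6691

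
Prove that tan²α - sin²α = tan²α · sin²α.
LHS = sin²α/cos²α - sin²α = sin²α(1/cos²α - 1) = sin²α · (1 - cos²α)/cos²α = sin²α · sin²α/cos²α = sin²α · tan²α = RHS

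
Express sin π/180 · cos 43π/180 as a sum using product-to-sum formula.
sin π/180 cos 43π/180 = (1/2)[sin(π/180+43π/180) + sin(π/180-43π/180)]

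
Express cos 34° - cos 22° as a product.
cos 34° - cos 22° = -2 sin(28°) sin(6°)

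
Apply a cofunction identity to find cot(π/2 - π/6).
cot(π/2 - π/6) = tan(π/6) = √3/3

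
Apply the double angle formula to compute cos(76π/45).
cos(76π/45) = cos²38π/45 - sin²38π/45 = 0.5592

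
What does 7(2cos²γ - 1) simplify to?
7(2cos²γ - 1) = 7(cos(2γ)) (using Double angle)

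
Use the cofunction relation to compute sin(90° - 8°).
sin(90° - 8°) = cos(8°) = 0.9903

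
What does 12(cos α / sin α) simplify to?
12(cos α / sin α) = 12(cot α) (using Quotient identity)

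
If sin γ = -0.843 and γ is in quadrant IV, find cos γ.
cos γ = 0.5379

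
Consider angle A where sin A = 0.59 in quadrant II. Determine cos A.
cos A = ±√(1 - sin²A) = -0.8074 (negative in QII)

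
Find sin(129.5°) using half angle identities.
sin(129.5°) = √((1 - cos 259°)/2) = 0.7716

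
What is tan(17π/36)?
tan(17π/36) = 11.43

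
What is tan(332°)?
tan(332°) = -0.5317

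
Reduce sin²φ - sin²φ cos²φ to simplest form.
sin²φ - sin²φ cos²φ = sin⁴φ (using Factoring)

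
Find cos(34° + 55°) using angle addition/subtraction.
cos(34° + 55°) = cos 34° cos 55° - sin 34° sin 55° = 0.01745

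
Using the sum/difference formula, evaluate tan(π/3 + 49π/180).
tan(π/3 + 49π/180) = (tan π/3 + tan 49π/180)/(1 - tan π/3 tan 49π/180) = -2.904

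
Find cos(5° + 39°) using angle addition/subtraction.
cos(5° + 39°) = cos 5° cos 39° - sin 5° sin 39° = 0.7193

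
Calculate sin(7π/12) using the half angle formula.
sin(7π/12) = √((1 - cos 7π/6)/2) = (√6+√2)/4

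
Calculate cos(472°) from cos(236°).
cos(472°) = cos²236° - sin²236° = -0.3746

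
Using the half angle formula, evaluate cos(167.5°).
cos(167.5°) = -√((1 + cos 335°)/2) = -0.9763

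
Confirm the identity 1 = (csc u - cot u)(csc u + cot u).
RHS = csc²u - cot²u = (1 + cot²u) - cot²u = 1 = LHS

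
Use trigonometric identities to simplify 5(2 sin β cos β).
5(2 sin β cos β) = 5(sin(2β)) (using Double angle)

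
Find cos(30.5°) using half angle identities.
cos(30.5°) = √((1 + cos 61°)/2) = 0.8616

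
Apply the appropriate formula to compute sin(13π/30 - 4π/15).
sin(13π/30 - 4π/15) = sin 13π/30 cos 4π/15 - cos 13π/30 sin 4π/15 = 1/2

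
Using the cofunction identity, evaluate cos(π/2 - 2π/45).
cos(π/2 - 2π/45) = sin(2π/45) = 0.1392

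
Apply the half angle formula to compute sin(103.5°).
sin(103.5°) = √((1 - cos 207°)/2) = 0.9724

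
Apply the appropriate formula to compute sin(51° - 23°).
sin(51° - 23°) = sin 51° cos 23° - cos 51° sin 23° = 0.4695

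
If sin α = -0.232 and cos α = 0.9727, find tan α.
tan α = sin α / cos α = -0.2385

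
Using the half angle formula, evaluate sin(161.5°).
sin(161.5°) = √((1 - cos 323°)/2) = 0.3173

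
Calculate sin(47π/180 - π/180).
sin(47π/180 - π/180) = sin 47π/180 cos π/180 - cos 47π/180 sin π/180 = 0.7193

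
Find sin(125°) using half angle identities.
sin(125°) = √((1 - cos 250°)/2) = 0.8192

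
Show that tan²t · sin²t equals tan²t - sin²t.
RHS = sin²t/cos²t - sin²t = sin²t(1/cos²t - 1) = sin²t · (1 - cos²t)/cos²t = sin²t · sin²t/cos²t = sin²t · tan²t = LHS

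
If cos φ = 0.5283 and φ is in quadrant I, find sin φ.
sin φ = 0.8491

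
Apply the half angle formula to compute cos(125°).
cos(125°) = -√((1 + cos 250°)/2) = -0.5736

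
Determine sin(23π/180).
sin(23π/180) = 0.3907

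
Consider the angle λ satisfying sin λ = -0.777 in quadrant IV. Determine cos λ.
cos λ = √(1 - sin²λ) = 0.6295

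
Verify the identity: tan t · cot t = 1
LHS = (sin t/cos t) · (cos t/sin t) = 1 = RHS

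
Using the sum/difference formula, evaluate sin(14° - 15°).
sin(14° - 15°) = sin 14° cos 15° - cos 14° sin 15° = -0.01745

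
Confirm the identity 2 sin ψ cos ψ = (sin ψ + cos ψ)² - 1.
RHS = sin²ψ + 2 sin ψ cos ψ + cos²ψ - 1 = (sin²ψ + cos²ψ) + 2 sin ψ cos ψ - 1 = 1 + 2 sin ψ cos ψ - 1 = 2 sin ψ cos ψ = LHS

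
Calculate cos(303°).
cos(303°) = 0.5446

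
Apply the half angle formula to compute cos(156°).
cos(156°) = -√((1 + cos 312°)/2) = -0.9135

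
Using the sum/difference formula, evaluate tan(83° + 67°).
tan(83° + 67°) = (tan 83° + tan 67°)/(1 - tan 83° tan 67°) = -√3/3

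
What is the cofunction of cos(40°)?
cos(40°) = sin(90° - 40°) = sin(50°)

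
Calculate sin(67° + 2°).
sin(67° + 2°) = sin 67° cos 2° + cos 67° sin 2° = 0.9336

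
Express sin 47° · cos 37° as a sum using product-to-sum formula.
sin 47° cos 37° = (1/2)[sin(47°+37°) + sin(47°-37°)]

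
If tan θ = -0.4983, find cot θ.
cot θ = 1/tan θ = -2.007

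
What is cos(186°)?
cos(186°) = -0.9945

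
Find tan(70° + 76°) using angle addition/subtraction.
tan(70° + 76°) = (tan 70° + tan 76°)/(1 - tan 70° tan 76°) = -0.6745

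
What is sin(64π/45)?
sin(64π/45) = -0.9703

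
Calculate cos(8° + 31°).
cos(8° + 31°) = cos 8° cos 31° - sin 8° sin 31° = 0.7771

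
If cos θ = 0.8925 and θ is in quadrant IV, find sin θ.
sin θ = -0.451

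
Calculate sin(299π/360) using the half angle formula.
sin(299π/360) = √((1 - cos 299π/180)/2) = 0.5075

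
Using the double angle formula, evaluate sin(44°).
sin(44°) = 2 sin 22° cos 22° = 0.6947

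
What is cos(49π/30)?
cos(49π/30) = 0.4067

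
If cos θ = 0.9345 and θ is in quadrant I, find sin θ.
sin θ = 0.356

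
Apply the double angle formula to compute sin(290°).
sin(290°) = 2 sin 145° cos 145° = -0.9397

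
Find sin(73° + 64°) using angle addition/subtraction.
sin(73° + 64°) = sin 73° cos 64° + cos 73° sin 64° = 0.682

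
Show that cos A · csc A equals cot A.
LHS = cos A · (1/sin A) = cos A/sin A = cot A = RHS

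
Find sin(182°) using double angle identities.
sin(182°) = 2 sin 91° cos 91° = -0.0349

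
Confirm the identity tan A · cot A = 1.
LHS = (sin A/cos A) · (cos A/sin A) = 1 = RHS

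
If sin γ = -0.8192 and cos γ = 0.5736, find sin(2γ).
sin(2γ) = 2 sin γ cos γ = -0.9398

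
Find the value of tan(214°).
tan(214°) = 0.6745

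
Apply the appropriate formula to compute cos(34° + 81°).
cos(34° + 81°) = cos 34° cos 81° - sin 34° sin 81° = -0.4226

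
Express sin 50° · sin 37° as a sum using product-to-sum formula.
sin 50° sin 37° = (1/2)[cos(50°-37°) - cos(50°+37°)]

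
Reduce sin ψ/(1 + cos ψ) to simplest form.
sin ψ/(1 + cos ψ) = tan(ψ/2) (using Half angle)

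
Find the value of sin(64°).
sin(64°) = 0.8988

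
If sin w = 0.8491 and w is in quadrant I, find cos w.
cos w = 0.5282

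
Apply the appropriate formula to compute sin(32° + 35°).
sin(32° + 35°) = sin 32° cos 35° + cos 32° sin 35° = 0.9205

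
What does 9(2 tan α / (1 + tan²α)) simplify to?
9(2 tan α / (1 + tan²α)) = 9(sin(2α)) (using Double angle)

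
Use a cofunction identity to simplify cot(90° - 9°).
cot(90° - 9°) = tan(9°)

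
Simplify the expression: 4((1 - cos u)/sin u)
4((1 - cos u)/sin u) = 4(tan(u/2)) (using Half angle)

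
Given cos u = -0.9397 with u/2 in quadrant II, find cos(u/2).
cos(u/2) = ±√((1 + cos u)/2); negative since u/2 ∈ QII, so cos(u/2) = -0.1736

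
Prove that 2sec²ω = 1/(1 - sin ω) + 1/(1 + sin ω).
RHS = [(1 + sin ω) + (1 - sin ω)] / [(1 - sin ω)(1 + sin ω)] = 2/(1 - sin²ω) = 2/cos²ω = 2sec²ω = LHS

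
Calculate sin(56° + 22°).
sin(56° + 22°) = sin 56° cos 22° + cos 56° sin 22° = 0.9781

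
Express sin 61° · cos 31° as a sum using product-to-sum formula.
sin 61° cos 31° = (1/2)[sin(61°+31°) + sin(61°-31°)]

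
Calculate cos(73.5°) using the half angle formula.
cos(73.5°) = √((1 + cos 147°)/2) = 0.284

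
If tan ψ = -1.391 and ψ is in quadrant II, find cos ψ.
cos ψ = -0.5837 (using tan²ψ + 1 = sec²ψ)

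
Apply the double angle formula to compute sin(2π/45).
sin(2π/45) = 2 sin π/45 cos π/45 = 0.1392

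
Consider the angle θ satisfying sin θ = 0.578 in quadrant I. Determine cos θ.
cos θ = √(1 - sin²θ) = 0.816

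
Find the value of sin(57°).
sin(57°) = 0.8387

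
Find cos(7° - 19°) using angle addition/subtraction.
cos(7° - 19°) = cos 7° cos 19° + sin 7° sin 19° = 0.9781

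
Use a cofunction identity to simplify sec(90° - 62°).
sec(90° - 62°) = csc(62°)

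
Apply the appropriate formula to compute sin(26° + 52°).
sin(26° + 52°) = sin 26° cos 52° + cos 26° sin 52° = 0.9781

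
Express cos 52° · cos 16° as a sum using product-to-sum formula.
cos 52° cos 16° = (1/2)[cos(52°-16°) + cos(52°+16°)]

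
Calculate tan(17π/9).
tan(17π/9) = -0.364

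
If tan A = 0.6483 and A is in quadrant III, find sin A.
sin A = -0.544 (using tan²A + 1 = sec²A)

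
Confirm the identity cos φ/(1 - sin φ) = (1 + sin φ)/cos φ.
RHS = (1 + sin φ)(1 - sin φ) / (cos φ(1 - sin φ)) = (1 - sin²φ) / (cos φ(1 - sin φ)) = cos²φ / (cos φ(1 - sin φ)) = cos φ/(1 - sin φ) = LHS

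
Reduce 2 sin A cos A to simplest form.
2 sin A cos A = sin(2A) (using Double angle)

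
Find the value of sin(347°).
sin(347°) = -0.225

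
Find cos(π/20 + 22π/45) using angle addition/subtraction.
cos(π/20 + 22π/45) = cos π/20 cos 22π/45 - sin π/20 sin 22π/45 = -0.1219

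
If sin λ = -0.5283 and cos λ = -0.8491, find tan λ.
tan λ = sin λ / cos λ = 0.6222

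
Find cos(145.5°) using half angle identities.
cos(145.5°) = -√((1 + cos 291°)/2) = -0.8241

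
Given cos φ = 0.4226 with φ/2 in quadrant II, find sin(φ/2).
sin(φ/2) = ±√((1 - cos φ)/2); positive since φ/2 ∈ QII, so sin(φ/2) = 0.5373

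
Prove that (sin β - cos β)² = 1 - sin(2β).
LHS = sin²β - 2 sin β cos β + cos²β = (sin²β + cos²β) - 2 sin β cos β = 1 - sin(2β) = RHS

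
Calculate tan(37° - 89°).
tan(37° - 89°) = (tan 37° - tan 89°)/(1 + tan 37° tan 89°) = -1.28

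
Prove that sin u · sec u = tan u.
LHS = sin u · (1/cos u) = sin u/cos u = tan u = RHS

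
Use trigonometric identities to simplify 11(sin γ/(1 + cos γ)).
11(sin γ/(1 + cos γ)) = 11(tan(γ/2)) (using Half angle)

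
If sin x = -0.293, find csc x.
csc x = 1/sin x = -3.413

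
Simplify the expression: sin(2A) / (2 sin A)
sin(2A) / (2 sin A) = cos A (using Double angle)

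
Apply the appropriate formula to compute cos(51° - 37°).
cos(51° - 37°) = cos 51° cos 37° + sin 51° sin 37° = 0.9703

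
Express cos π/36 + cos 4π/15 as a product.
cos π/36 + cos 4π/15 = 2 cos(53π/360) cos(-43π/360)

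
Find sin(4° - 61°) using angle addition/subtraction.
sin(4° - 61°) = sin 4° cos 61° - cos 4° sin 61° = -0.8387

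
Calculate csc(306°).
csc(306°) = -1.236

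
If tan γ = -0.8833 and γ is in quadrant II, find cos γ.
cos γ = -0.7495 (using tan²γ + 1 = sec²γ)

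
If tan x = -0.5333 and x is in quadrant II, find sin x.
sin x = 0.4706 (using tan²x + 1 = sec²x)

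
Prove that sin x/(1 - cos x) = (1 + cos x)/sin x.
LHS = sin x(1 + cos x) / ((1 - cos x)(1 + cos x)) = sin x(1 + cos x) / (1 - cos²x) = sin x(1 + cos x) / sin²x = (1 + cos x)/sin x = RHS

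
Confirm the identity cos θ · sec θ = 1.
LHS = cos θ · (1/cos θ) = 1 = RHS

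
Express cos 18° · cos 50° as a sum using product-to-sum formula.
cos 18° cos 50° = (1/2)[cos(18°-50°) + cos(18°+50°)]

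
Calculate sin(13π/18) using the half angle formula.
sin(13π/18) = √((1 - cos 13π/9)/2) = 0.766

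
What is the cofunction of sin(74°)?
sin(74°) = cos(90° - 74°) = cos(16°)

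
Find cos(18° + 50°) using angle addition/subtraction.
cos(18° + 50°) = cos 18° cos 50° - sin 18° sin 50° = 0.3746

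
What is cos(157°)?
cos(157°) = -0.9205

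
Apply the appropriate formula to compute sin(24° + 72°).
sin(24° + 72°) = sin 24° cos 72° + cos 24° sin 72° = 0.9945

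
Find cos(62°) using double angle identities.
cos(62°) = 1 - 2sin²31° = 0.4695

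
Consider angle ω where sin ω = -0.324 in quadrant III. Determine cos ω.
cos ω = ±√(1 - sin²ω) = -0.9461 (negative in QIII)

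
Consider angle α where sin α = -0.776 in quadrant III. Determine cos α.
cos α = ±√(1 - sin²α) = -0.6307 (negative in QIII)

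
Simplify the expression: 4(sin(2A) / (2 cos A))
4(sin(2A) / (2 cos A)) = 4(sin A) (using Double angle)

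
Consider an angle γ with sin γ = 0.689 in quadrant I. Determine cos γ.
cos γ = √(1 - sin²γ) = 0.7248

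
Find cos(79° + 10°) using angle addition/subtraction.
cos(79° + 10°) = cos 79° cos 10° - sin 79° sin 10° = 0.01745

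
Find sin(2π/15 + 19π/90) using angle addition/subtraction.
sin(2π/15 + 19π/90) = sin 2π/15 cos 19π/90 + cos 2π/15 sin 19π/90 = 0.8829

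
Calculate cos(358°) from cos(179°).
cos(358°) = cos²179° - sin²179° = 0.9994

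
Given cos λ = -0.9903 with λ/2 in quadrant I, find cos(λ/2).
cos(λ/2) = ±√((1 + cos λ)/2); positive since λ/2 ∈ QI, so cos(λ/2) = 0.06964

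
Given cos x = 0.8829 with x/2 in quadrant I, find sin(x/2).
sin(x/2) = ±√((1 - cos x)/2); positive since x/2 ∈ QI, so sin(x/2) = 0.242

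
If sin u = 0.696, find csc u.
csc u = 1/sin u = 1.437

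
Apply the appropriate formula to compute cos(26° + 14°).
cos(26° + 14°) = cos 26° cos 14° - sin 26° sin 14° = 0.766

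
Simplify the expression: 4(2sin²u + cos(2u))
4(2sin²u + cos(2u)) = 4 (using Double angle)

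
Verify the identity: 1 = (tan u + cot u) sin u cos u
RHS = (sin u/cos u + cos u/sin u) sin u cos u = ((sin²u + cos²u)/(sin u cos u)) · sin u cos u = sin²u + cos²u = 1 = LHS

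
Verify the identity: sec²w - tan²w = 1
LHS = 1/cos²w - sin²w/cos²w = (1 - sin²w)/cos²w = cos²w/cos²w = 1 = RHS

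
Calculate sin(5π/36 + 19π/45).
sin(5π/36 + 19π/45) = sin 5π/36 cos 19π/45 + cos 5π/36 sin 19π/45 = 0.9816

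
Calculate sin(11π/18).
sin(11π/18) = 0.9397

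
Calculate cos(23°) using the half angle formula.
cos(23°) = √((1 + cos 46°)/2) = 0.9205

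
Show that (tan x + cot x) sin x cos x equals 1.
LHS = (sin x/cos x + cos x/sin x) sin x cos x = ((sin²x + cos²x)/(sin x cos x)) · sin x cos x = sin²x + cos²x = 1 = RHS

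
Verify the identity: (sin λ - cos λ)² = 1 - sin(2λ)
LHS = sin²λ - 2 sin λ cos λ + cos²λ = (sin²λ + cos²λ) - 2 sin λ cos λ = 1 - sin(2λ) = RHS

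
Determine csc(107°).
csc(107°) = 1.046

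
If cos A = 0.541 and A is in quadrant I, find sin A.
sin A = 0.841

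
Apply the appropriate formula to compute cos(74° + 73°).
cos(74° + 73°) = cos 74° cos 73° - sin 74° sin 73° = -0.8387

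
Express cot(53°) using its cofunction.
cot(53°) = tan(90° - 53°) = tan(37°)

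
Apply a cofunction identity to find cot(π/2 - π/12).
cot(π/2 - π/12) = tan(π/12) = 2-√3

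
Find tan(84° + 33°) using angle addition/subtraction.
tan(84° + 33°) = (tan 84° + tan 33°)/(1 - tan 84° tan 33°) = -1.963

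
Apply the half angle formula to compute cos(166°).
cos(166°) = -√((1 + cos 332°)/2) = -0.9703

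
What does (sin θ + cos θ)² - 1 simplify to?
(sin θ + cos θ)² - 1 = sin(2θ) (using Pythagorean + double angle)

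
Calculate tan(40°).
tan(40°) = 0.8391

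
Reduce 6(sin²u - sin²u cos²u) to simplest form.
6(sin²u - sin²u cos²u) = 6(sin⁴u) (using Factoring)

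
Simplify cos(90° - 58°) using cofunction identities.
cos(90° - 58°) = sin(58°)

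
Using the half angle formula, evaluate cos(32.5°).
cos(32.5°) = √((1 + cos 65°)/2) = 0.8434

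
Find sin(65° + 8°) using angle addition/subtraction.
sin(65° + 8°) = sin 65° cos 8° + cos 65° sin 8° = 0.9563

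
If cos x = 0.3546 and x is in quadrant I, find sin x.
sin x = 0.935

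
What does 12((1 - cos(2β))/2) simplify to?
12((1 - cos(2β))/2) = 12(sin²β) (using Power reduction)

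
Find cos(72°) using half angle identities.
cos(72°) = √((1 + cos 144°)/2) = 0.309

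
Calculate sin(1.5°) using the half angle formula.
sin(1.5°) = √((1 - cos 3°)/2) = 0.02618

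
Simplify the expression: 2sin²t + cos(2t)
2sin²t + cos(2t) = 1 (using Double angle)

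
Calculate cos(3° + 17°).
cos(3° + 17°) = cos 3° cos 17° - sin 3° sin 17° = 0.9397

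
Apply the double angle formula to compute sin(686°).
sin(686°) = 2 sin 343° cos 343° = -0.5592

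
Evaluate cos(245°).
cos(245°) = -0.4226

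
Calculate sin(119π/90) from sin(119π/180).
sin(119π/90) = 2 sin 119π/180 cos 119π/180 = -0.848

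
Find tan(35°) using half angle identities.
tan(35°) = sin 70° / (1 + cos 70°) = 0.7002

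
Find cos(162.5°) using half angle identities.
cos(162.5°) = -√((1 + cos 325°)/2) = -0.9537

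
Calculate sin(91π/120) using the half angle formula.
sin(91π/120) = √((1 - cos 91π/60)/2) = 0.6884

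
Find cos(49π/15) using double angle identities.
cos(49π/15) = cos²49π/30 - sin²49π/30 = -0.6691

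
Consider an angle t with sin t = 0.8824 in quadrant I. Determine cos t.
cos t = √(1 - sin²t) = 0.4705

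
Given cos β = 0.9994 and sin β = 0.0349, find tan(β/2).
tan(β/2) = sin β / (1 + cos β) = 0.01746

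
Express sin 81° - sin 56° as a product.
sin 81° - sin 56° = 2 cos(68.5°) sin(12.5°)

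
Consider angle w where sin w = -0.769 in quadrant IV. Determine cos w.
cos w = √(1 - sin²w) = 0.6392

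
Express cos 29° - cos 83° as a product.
cos 29° - cos 83° = -2 sin(56°) sin(-27°)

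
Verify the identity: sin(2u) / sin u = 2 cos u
LHS = 2 sin u cos u / sin u = 2 cos u = RHS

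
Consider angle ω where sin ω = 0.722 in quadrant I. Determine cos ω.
cos ω = √(1 - sin²ω) = 0.6919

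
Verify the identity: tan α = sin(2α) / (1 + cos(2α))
RHS = 2 sin α cos α / (2cos²α) = sin α/cos α = tan α = LHS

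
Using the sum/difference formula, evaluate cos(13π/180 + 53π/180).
cos(13π/180 + 53π/180) = cos 13π/180 cos 53π/180 - sin 13π/180 sin 53π/180 = 0.4067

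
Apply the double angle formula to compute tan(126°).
tan(126°) = 2 tan 63° / (1 - tan²63°) = -1.376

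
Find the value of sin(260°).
sin(260°) = -0.9848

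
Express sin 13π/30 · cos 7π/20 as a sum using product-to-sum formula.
sin 13π/30 cos 7π/20 = (1/2)[sin(13π/30+7π/20) + sin(13π/30-7π/20)]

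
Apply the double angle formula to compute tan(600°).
tan(600°) = 2 tan 300° / (1 - tan²300°) = √3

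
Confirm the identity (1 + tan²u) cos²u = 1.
LHS = sec²u · cos²u = (1/cos²u) · cos²u = 1 = RHS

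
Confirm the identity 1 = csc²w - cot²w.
RHS = 1/sin²w - cos²w/sin²w = (1 - cos²w)/sin²w = sin²w/sin²w = 1 = LHS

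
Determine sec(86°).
sec(86°) = 14.34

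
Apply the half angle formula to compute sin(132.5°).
sin(132.5°) = √((1 - cos 265°)/2) = 0.7373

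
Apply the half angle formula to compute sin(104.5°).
sin(104.5°) = √((1 - cos 209°)/2) = 0.9681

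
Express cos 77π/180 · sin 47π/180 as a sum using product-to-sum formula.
cos 77π/180 sin 47π/180 = (1/2)[sin(77π/180+47π/180) - sin(77π/180-47π/180)]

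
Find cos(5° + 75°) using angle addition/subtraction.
cos(5° + 75°) = cos 5° cos 75° - sin 5° sin 75° = 0.1736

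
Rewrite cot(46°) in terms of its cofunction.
cot(46°) = tan(90° - 46°) = tan(44°)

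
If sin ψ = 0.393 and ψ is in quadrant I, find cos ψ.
cos ψ = 0.9195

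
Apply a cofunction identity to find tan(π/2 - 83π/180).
tan(π/2 - 83π/180) = cot(83π/180) = 0.1228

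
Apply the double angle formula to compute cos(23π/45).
cos(23π/45) = cos²23π/90 - sin²23π/90 = -0.0349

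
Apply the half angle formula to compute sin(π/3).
sin(π/3) = √((1 - cos 2π/3)/2) = √3/2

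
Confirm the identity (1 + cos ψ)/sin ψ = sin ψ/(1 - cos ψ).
RHS = sin ψ(1 + cos ψ) / ((1 - cos ψ)(1 + cos ψ)) = sin ψ(1 + cos ψ) / (1 - cos²ψ) = sin ψ(1 + cos ψ) / sin²ψ = (1 + cos ψ)/sin ψ = LHS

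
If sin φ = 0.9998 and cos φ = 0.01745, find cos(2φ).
cos(2φ) = cos²φ - sin²φ = -0.9993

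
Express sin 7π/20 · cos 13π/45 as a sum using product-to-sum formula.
sin 7π/20 cos 13π/45 = (1/2)[sin(7π/20+13π/45) + sin(7π/20-13π/45)]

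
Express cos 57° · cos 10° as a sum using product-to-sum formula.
cos 57° cos 10° = (1/2)[cos(57°-10°) + cos(57°+10°)]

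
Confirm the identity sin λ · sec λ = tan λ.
LHS = sin λ · (1/cos λ) = sin λ/cos λ = tan λ = RHS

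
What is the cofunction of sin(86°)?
sin(86°) = cos(90° - 86°) = cos(4°)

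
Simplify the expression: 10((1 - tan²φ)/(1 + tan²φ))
10((1 - tan²φ)/(1 + tan²φ)) = 10(cos(2φ)) (using Double angle)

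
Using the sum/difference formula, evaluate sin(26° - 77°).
sin(26° - 77°) = sin 26° cos 77° - cos 26° sin 77° = -0.7771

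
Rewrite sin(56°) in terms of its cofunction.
sin(56°) = cos(90° - 56°) = cos(34°)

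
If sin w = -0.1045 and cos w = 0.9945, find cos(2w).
cos(2w) = cos²w - sin²w = 0.9781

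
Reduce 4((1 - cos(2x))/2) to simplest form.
4((1 - cos(2x))/2) = 4(sin²x) (using Power reduction)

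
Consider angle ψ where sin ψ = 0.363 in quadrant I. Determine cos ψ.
cos ψ = √(1 - sin²ψ) = 0.9318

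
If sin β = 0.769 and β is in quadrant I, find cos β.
cos β = 0.6392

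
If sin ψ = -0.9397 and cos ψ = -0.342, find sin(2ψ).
sin(2ψ) = 2 sin ψ cos ψ = 0.6428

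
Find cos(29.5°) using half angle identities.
cos(29.5°) = √((1 + cos 59°)/2) = 0.8704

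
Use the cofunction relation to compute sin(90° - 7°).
sin(90° - 7°) = cos(7°) = 0.9925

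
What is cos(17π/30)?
cos(17π/30) = -0.2079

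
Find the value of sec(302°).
sec(302°) = 1.887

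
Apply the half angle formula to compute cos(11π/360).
cos(11π/360) = √((1 + cos 11π/180)/2) = 0.9954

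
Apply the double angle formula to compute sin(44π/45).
sin(44π/45) = 2 sin 22π/45 cos 22π/45 = 0.06976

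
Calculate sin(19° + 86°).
sin(19° + 86°) = sin 19° cos 86° + cos 19° sin 86° = (√6+√2)/4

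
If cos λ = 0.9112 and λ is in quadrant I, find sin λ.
sin λ = 0.412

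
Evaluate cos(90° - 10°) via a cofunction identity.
cos(90° - 10°) = sin(10°) = 0.1736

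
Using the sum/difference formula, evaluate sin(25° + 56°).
sin(25° + 56°) = sin 25° cos 56° + cos 25° sin 56° = 0.9877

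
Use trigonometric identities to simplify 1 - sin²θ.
1 - sin²θ = cos²θ (using Pythagorean identity)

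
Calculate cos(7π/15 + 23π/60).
cos(7π/15 + 23π/60) = cos 7π/15 cos 23π/60 - sin 7π/15 sin 23π/60 = -0.891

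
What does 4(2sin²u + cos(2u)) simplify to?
4(2sin²u + cos(2u)) = 4 (using Double angle)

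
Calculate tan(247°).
tan(247°) = 2.356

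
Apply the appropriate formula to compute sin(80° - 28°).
sin(80° - 28°) = sin 80° cos 28° - cos 80° sin 28° = 0.788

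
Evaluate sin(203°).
sin(203°) = -0.3907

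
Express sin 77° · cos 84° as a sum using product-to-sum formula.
sin 77° cos 84° = (1/2)[sin(77°+84°) + sin(77°-84°)]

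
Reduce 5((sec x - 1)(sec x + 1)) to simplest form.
5((sec x - 1)(sec x + 1)) = 5(tan²x) (using Diff. of squares)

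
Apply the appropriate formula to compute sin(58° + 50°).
sin(58° + 50°) = sin 58° cos 50° + cos 58° sin 50° = 0.9511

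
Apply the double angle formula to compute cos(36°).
cos(36°) = 2cos²18° - 1 = 0.809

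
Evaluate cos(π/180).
cos(π/180) = 0.9998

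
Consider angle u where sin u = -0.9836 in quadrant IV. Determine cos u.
cos u = √(1 - sin²u) = 0.1804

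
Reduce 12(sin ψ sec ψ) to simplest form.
12(sin ψ sec ψ) = 12(tan ψ) (using Reciprocal + quotient)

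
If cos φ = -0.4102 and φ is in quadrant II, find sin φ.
sin φ = 0.912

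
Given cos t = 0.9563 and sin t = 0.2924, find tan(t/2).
tan(t/2) = sin t / (1 + cos t) = 0.1495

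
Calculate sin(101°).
sin(101°) = 0.9816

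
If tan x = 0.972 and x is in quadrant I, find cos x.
cos x = 0.7171 (using tan²x + 1 = sec²x)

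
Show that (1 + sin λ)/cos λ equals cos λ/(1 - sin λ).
LHS = (1 + sin λ)(1 - sin λ) / (cos λ(1 - sin λ)) = (1 - sin²λ) / (cos λ(1 - sin λ)) = cos²λ / (cos λ(1 - sin λ)) = cos λ/(1 - sin λ) = RHS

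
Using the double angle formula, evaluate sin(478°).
sin(478°) = 2 sin 239° cos 239° = 0.8829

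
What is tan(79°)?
tan(79°) = 5.145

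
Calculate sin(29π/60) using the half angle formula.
sin(29π/60) = √((1 - cos 29π/30)/2) = 0.9986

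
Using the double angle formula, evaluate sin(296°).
sin(296°) = 2 sin 148° cos 148° = -0.8988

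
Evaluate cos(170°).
cos(170°) = -0.9848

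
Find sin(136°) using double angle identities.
sin(136°) = 2 sin 68° cos 68° = 0.6947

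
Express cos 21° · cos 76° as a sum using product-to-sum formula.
cos 21° cos 76° = (1/2)[cos(21°-76°) + cos(21°+76°)]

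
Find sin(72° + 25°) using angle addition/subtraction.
sin(72° + 25°) = sin 72° cos 25° + cos 72° sin 25° = 0.9925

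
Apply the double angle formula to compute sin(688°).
sin(688°) = 2 sin 344° cos 344° = -0.5299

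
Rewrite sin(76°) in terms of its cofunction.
sin(76°) = cos(90° - 76°) = cos(14°)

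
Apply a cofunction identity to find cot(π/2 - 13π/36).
cot(π/2 - 13π/36) = tan(13π/36) = 2.145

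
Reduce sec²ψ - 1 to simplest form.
sec²ψ - 1 = tan²ψ (using Pythagorean identity)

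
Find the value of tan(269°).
tan(269°) = 57.29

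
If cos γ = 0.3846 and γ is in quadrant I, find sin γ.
sin γ = 0.9231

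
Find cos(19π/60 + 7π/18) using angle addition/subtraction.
cos(19π/60 + 7π/18) = cos 19π/60 cos 7π/18 - sin 19π/60 sin 7π/18 = -0.6018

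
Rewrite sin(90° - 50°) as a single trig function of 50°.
sin(90° - 50°) = cos(50°)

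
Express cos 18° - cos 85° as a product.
cos 18° - cos 85° = -2 sin(51.5°) sin(-33.5°)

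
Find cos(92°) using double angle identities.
cos(92°) = cos²46° - sin²46° = -0.0349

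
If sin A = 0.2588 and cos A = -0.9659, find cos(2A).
cos(2A) = cos²A - sin²A = 0.866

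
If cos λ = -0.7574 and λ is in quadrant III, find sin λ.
sin λ = -0.653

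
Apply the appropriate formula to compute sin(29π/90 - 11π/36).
sin(29π/90 - 11π/36) = sin 29π/90 cos 11π/36 - cos 29π/90 sin 11π/36 = 0.05234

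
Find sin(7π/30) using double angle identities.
sin(7π/30) = 2 sin 7π/60 cos 7π/60 = 0.6691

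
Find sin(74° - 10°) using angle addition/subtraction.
sin(74° - 10°) = sin 74° cos 10° - cos 74° sin 10° = 0.8988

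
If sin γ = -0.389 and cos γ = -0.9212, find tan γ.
tan γ = sin γ / cos γ = 0.4223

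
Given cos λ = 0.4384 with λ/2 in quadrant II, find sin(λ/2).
sin(λ/2) = ±√((1 - cos λ)/2); positive since λ/2 ∈ QII, so sin(λ/2) = 0.5299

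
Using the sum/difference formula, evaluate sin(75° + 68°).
sin(75° + 68°) = sin 75° cos 68° + cos 75° sin 68° = 0.6018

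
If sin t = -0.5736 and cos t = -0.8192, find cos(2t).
cos(2t) = cos²t - sin²t = 0.3421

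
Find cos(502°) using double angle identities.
cos(502°) = cos²251° - sin²251° = -0.788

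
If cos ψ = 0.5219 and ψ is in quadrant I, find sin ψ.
sin ψ = 0.853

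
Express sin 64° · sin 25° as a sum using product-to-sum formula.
sin 64° sin 25° = (1/2)[cos(64°-25°) - cos(64°+25°)]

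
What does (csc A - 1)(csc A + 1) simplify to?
(csc A - 1)(csc A + 1) = cot²A (using Diff. of squares)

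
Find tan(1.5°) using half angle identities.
tan(1.5°) = sin 3° / (1 + cos 3°) = 0.02619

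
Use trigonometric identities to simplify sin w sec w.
sin w sec w = tan w (using Reciprocal + quotient)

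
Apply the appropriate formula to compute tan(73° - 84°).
tan(73° - 84°) = (tan 73° - tan 84°)/(1 + tan 73° tan 84°) = -0.1944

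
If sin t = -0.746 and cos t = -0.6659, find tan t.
tan t = sin t / cos t = 1.12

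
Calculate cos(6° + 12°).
cos(6° + 12°) = cos 6° cos 12° - sin 6° sin 12° = 0.9511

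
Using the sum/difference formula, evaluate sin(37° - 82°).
sin(37° - 82°) = sin 37° cos 82° - cos 37° sin 82° = -√2/2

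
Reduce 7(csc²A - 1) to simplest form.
7(csc²A - 1) = 7(cot²A) (using Pythagorean identity)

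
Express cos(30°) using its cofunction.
cos(30°) = sin(90° - 30°) = sin(60°)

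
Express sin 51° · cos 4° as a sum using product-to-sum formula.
sin 51° cos 4° = (1/2)[sin(51°+4°) + sin(51°-4°)]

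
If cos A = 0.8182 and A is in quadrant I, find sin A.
sin A = 0.5749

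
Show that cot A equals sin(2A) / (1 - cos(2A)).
RHS = 2 sin A cos A / (2sin²A) = cos A/sin A = cot A = LHS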